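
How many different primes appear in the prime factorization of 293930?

293930 = 2 · 146965
146965 = 5 · 29393
29393 = 7 · 4199
4199 = 13 · 323
323 = 17 · 19
293930 = 2 · 5 · 7 · 13 · 17 · 19, which has 6 distinct prime factors.

6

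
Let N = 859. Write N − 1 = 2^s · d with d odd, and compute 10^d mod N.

859 − 1 = 858 = 2^1 · 429, so d = 429.
10^1 ≡ 10 (mod 859)
10^2 ≡ 10^2 = 100 ≡ 100 (mod 859)
10^4 ≡ 100^2 = 10000 ≡ 551 (mod 859)
10^8 ≡ 551^2 = 303601 ≡ 374 (mod 859)
10^16 ≡ 374^2 = 139876 ≡ 718 (mod 859)
10^32 ≡ 718^2 = 515524 ≡ 124 (mod 859)
10^64 ≡ 124^2 = 15376 ≡ 773 (mod 859)
10^128 ≡ 773^2 = 597529 ≡ 524 (mod 859)
10^256 ≡ 524^2 = 274576 ≡ 555 (mod 859)
429 = 256 + 128 + 32 + 8 + 4 + 1 in binary powers of 2.
So 10^429 ≡ 555 · 524 · 124 · 374 · 551 · 10 ≡ 858 (mod 859).
Since 10^d ≡ 858 (mod 859), base 10 does not prove 859 composite.

858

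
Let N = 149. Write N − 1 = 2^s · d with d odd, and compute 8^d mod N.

44

149 − 1 = 148 = 2^2 · 37, so d = 37.
8^1 ≡ 8 (mod 149)
8^2 ≡ 8^2 = 64 ≡ 64 (mod 149)
8^4 ≡ 64^2 = 4096 ≡ 73 (mod 149)
8^8 ≡ 73^2 = 5329 ≡ 114 (mod 149)
8^16 ≡ 114^2 = 12996 ≡ 33 (mod 149)
8^32 ≡ 33^2 = 1089 ≡ 46 (mod 149)
37 = 32 + 4 + 1 in binary powers of 2.
So 8^37 ≡ 46 · 73 · 8 ≡ 44 (mod 149).
Squaring chain: 44 → 148; reaches −1, so base 8 does not prove 149 composite.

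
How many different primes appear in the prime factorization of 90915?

5

90915 = 3 · 30305
30305 = 5 · 6061
6061 = 11 · 551
551 = 19 · 29
90915 = 3 · 5 · 11 · 19 · 29, which has 5 distinct prime factors.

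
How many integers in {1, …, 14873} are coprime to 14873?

14628

Factor: 14873 = 107 · 139.
φ(14873) = (107−1) · (139−1) = 106 · 138 = 14628.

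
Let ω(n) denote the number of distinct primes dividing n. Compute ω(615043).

4

615043 = 11^2 · 5083
5083 = 13 · 391
391 = 17 · 23
615043 = 11^2 · 13 · 17 · 23, which has 4 distinct prime factors.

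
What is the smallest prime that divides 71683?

71683 is odd.
Digit sum 25, not divisible by 3.
Ends in 3: not divisible by 5.
7: 71683 = 7·10240 + 3
11: 71683 = 11·6516 + 7
13: 71683 = 13·5514 + 1
17: 71683 = 17·4216 + 11
19: 71683 = 19·3772 + 15
23: 71683 = 23·3116 + 15
29: 71683 = 29·2471 + 24
31: 71683 = 31·2312 + 11
37: 71683 = 37·1937 + 14
41: 71683 = 41·1748 + 15
43: 71683 = 43·1667 + 2
47: 71683 = 47·1525 + 8
53: 71683 = 53·1352 + 27
59: 71683 = 59·1214 + 57
61: 71683 = 61·1175 + 8
67: 71683 = 67·1069 + 60
71: 71683 = 71·1009 + 44
73: 71683 = 73·981 + 70
79: 71683 = 79·907 + 30
83: 71683 = 83·863 + 54
89: 71683 = 89·805 + 38
97: 71683 = 97·739

97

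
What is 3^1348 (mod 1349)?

682

3^1 ≡ 3 (mod 1349)
3^2 ≡ 3^2 = 9 ≡ 9 (mod 1349)
3^4 ≡ 9^2 = 81 ≡ 81 (mod 1349)
3^8 ≡ 81^2 = 6561 ≡ 1165 (mod 1349)
3^16 ≡ 1165^2 = 1357225 ≡ 131 (mod 1349)
3^32 ≡ 131^2 = 17161 ≡ 973 (mod 1349)
3^64 ≡ 973^2 = 946729 ≡ 1080 (mod 1349)
3^128 ≡ 1080^2 = 1166400 ≡ 864 (mod 1349)
3^256 ≡ 864^2 = 746496 ≡ 499 (mod 1349)
3^512 ≡ 499^2 = 249001 ≡ 785 (mod 1349)
3^1024 ≡ 785^2 = 616225 ≡ 1081 (mod 1349)
1348 = 1024 + 256 + 64 + 4 in binary powers of 2.
So 3^1348 ≡ 1081 · 499 · 1080 · 81 ≡ 682 (mod 1349).
Since 682 ≠ 1, base 3 is a Fermat witness: 1349 is composite.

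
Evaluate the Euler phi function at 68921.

Factor: 68921 = 41^3.
φ(68921) = 41^2·(41−1) = 67240.

67240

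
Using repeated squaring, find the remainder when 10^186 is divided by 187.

155

10^1 ≡ 10 (mod 187)
10^2 ≡ 10^2 = 100 ≡ 100 (mod 187)
10^4 ≡ 100^2 = 10000 ≡ 89 (mod 187)
10^8 ≡ 89^2 = 7921 ≡ 67 (mod 187)
10^16 ≡ 67^2 = 4489 ≡ 1 (mod 187)
10^32 ≡ 1^2 = 1 ≡ 1 (mod 187)
10^64 ≡ 1^2 = 1 ≡ 1 (mod 187)
10^128 ≡ 1^2 = 1 ≡ 1 (mod 187)
186 = 128 + 32 + 16 + 8 + 2 in binary powers of 2.
So 10^186 ≡ 1 · 1 · 1 · 67 · 100 ≡ 155 (mod 187).
Since 155 ≠ 1, base 10 is a Fermat witness: 187 is composite.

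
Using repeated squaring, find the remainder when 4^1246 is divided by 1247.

4^1 ≡ 4 (mod 1247)
4^2 ≡ 4^2 = 16 ≡ 16 (mod 1247)
4^4 ≡ 16^2 = 256 ≡ 256 (mod 1247)
4^8 ≡ 256^2 = 65536 ≡ 692 (mod 1247)
4^16 ≡ 692^2 = 478864 ≡ 16 (mod 1247)
4^32 ≡ 16^2 = 256 ≡ 256 (mod 1247)
4^64 ≡ 256^2 = 65536 ≡ 692 (mod 1247)
4^128 ≡ 692^2 = 478864 ≡ 16 (mod 1247)
4^256 ≡ 16^2 = 256 ≡ 256 (mod 1247)
4^512 ≡ 256^2 = 65536 ≡ 692 (mod 1247)
4^1024 ≡ 692^2 = 478864 ≡ 16 (mod 1247)
1246 = 1024 + 128 + 64 + 16 + 8 + 4 + 2 in binary powers of 2.
So 4^1246 ≡ 16 · 16 · 692 · 16 · 692 · 256 · 16 ≡ 1 (mod 1247).
Since the result is 1, base 4 gives no evidence that 1247 is composite.

1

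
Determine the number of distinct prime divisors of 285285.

285285 = 3 · 95095
95095 = 5 · 19019
19019 = 7 · 2717
2717 = 11 · 247
247 = 13 · 19
285285 = 3 · 5 · 7 · 11 · 13 · 19, which has 6 distinct prime factors.

6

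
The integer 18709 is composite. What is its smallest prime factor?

18709 is odd.
Digit sum 25, not divisible by 3.
Ends in 9: not divisible by 5.
7: 18709 = 7·2672 + 5
11: 18709 = 11·1700 + 9
13: 18709 = 13·1439 + 2
17: 18709 = 17·1100 + 9
19: 18709 = 19·984 + 13
23: 18709 = 23·813 + 10
29: 18709 = 29·645 + 4
31: 18709 = 31·603 + 16
37: 18709 = 37·505 + 24
41: 18709 = 41·456 + 13
43: 18709 = 43·435 + 4
47: 18709 = 47·398 + 3
53: 18709 = 53·353

53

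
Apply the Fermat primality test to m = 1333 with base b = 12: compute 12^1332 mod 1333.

12^1 ≡ 12 (mod 1333)
12^2 ≡ 12^2 = 144 ≡ 144 (mod 1333)
12^4 ≡ 144^2 = 20736 ≡ 741 (mod 1333)
12^8 ≡ 741^2 = 549081 ≡ 1218 (mod 1333)
12^16 ≡ 1218^2 = 1483524 ≡ 1228 (mod 1333)
12^32 ≡ 1228^2 = 1507984 ≡ 361 (mod 1333)
12^64 ≡ 361^2 = 130321 ≡ 1020 (mod 1333)
12^128 ≡ 1020^2 = 1040400 ≡ 660 (mod 1333)
12^256 ≡ 660^2 = 435600 ≡ 1042 (mod 1333)
12^512 ≡ 1042^2 = 1085764 ≡ 702 (mod 1333)
12^1024 ≡ 702^2 = 492804 ≡ 927 (mod 1333)
1332 = 1024 + 256 + 32 + 16 + 4 in binary powers of 2.
So 12^1332 ≡ 927 · 1042 · 361 · 1228 · 741 ≡ 4 (mod 1333).
Since 4 ≠ 1, base 12 is a Fermat witness: 1333 is composite.

4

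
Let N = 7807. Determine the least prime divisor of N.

37

7807 is odd.
Digit sum 22, not divisible by 3.
Ends in 7: not divisible by 5.
7: 7807 = 7·1115 + 2
11: 7807 = 11·709 + 8
13: 7807 = 13·600 + 7
17: 7807 = 17·459 + 4
19: 7807 = 19·410 + 17
23: 7807 = 23·339 + 10
29: 7807 = 29·269 + 6
31: 7807 = 31·251 + 26
37: 7807 = 37·211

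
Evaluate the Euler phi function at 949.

864

Factor: 949 = 13 · 73.
φ(949) = (13−1) · (73−1) = 12 · 72 = 864.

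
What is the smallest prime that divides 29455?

5

29455 is odd.
Digit sum 25, not divisible by 3.
Ends in 5: divisible by 5.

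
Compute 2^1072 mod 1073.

2^1 ≡ 2 (mod 1073)
2^2 ≡ 2^2 = 4 ≡ 4 (mod 1073)
2^4 ≡ 4^2 = 16 ≡ 16 (mod 1073)
2^8 ≡ 16^2 = 256 ≡ 256 (mod 1073)
2^16 ≡ 256^2 = 65536 ≡ 83 (mod 1073)
2^32 ≡ 83^2 = 6889 ≡ 451 (mod 1073)
2^64 ≡ 451^2 = 203401 ≡ 604 (mod 1073)
2^128 ≡ 604^2 = 364816 ≡ 1069 (mod 1073)
2^256 ≡ 1069^2 = 1142761 ≡ 16 (mod 1073)
2^512 ≡ 16^2 = 256 ≡ 256 (mod 1073)
2^1024 ≡ 256^2 = 65536 ≡ 83 (mod 1073)
1072 = 1024 + 32 + 16 in binary powers of 2.
So 2^1072 ≡ 83 · 451 · 83 ≡ 604 (mod 1073).
Since 604 ≠ 1, base 2 is a Fermat witness: 1073 is composite.

604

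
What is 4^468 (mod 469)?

344

4^1 ≡ 4 (mod 469)
4^2 ≡ 4^2 = 16 ≡ 16 (mod 469)
4^4 ≡ 16^2 = 256 ≡ 256 (mod 469)
4^8 ≡ 256^2 = 65536 ≡ 345 (mod 469)
4^16 ≡ 345^2 = 119025 ≡ 368 (mod 469)
4^32 ≡ 368^2 = 135424 ≡ 352 (mod 469)
4^64 ≡ 352^2 = 123904 ≡ 88 (mod 469)
4^128 ≡ 88^2 = 7744 ≡ 240 (mod 469)
4^256 ≡ 240^2 = 57600 ≡ 382 (mod 469)
468 = 256 + 128 + 64 + 16 + 4 in binary powers of 2.
So 4^468 ≡ 382 · 240 · 88 · 368 · 256 ≡ 344 (mod 469).
Since 344 ≠ 1, base 4 is a Fermat witness: 469 is composite.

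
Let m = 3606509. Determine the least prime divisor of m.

3606509 is odd.
Digit sum 29, not divisible by 3.
Ends in 9: not divisible by 5.
7: 3606509 = 7·515215 + 4
11: 3606509 = 11·327864 + 5
13: 3606509 = 13·277423 + 10
17: 3606509 = 17·212147 + 10
19: 3606509 = 19·189816 + 5
23: 3606509 = 23·156804 + 17
29: 3606509 = 29·124362 + 11
31: 3606509 = 31·116339

31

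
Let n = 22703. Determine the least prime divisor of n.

73

22703 is odd.
Digit sum 14, not divisible by 3.
Ends in 3: not divisible by 5.
7: 22703 = 7·3243 + 2
11: 22703 = 11·2063 + 10
13: 22703 = 13·1746 + 5
17: 22703 = 17·1335 + 8
19: 22703 = 19·1194 + 17
23: 22703 = 23·987 + 2
29: 22703 = 29·782 + 25
31: 22703 = 31·732 + 11
37: 22703 = 37·613 + 22
41: 22703 = 41·553 + 30
43: 22703 = 43·527 + 42
47: 22703 = 47·483 + 2
53: 22703 = 53·428 + 19
59: 22703 = 59·384 + 47
61: 22703 = 61·372 + 11
67: 22703 = 67·338 + 57
71: 22703 = 71·319 + 54
73: 22703 = 73·311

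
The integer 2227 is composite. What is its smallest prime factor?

17

2227 is odd.
Digit sum 13, not divisible by 3.
Ends in 7: not divisible by 5.
7: 2227 = 7·318 + 1
11: 2227 = 11·202 + 5
13: 2227 = 13·171 + 4
17: 2227 = 17·131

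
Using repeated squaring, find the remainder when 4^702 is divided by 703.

1

4^1 ≡ 4 (mod 703)
4^2 ≡ 4^2 = 16 ≡ 16 (mod 703)
4^4 ≡ 16^2 = 256 ≡ 256 (mod 703)
4^8 ≡ 256^2 = 65536 ≡ 157 (mod 703)
4^16 ≡ 157^2 = 24649 ≡ 44 (mod 703)
4^32 ≡ 44^2 = 1936 ≡ 530 (mod 703)
4^64 ≡ 530^2 = 280900 ≡ 403 (mod 703)
4^128 ≡ 403^2 = 162409 ≡ 16 (mod 703)
4^256 ≡ 16^2 = 256 ≡ 256 (mod 703)
4^512 ≡ 256^2 = 65536 ≡ 157 (mod 703)
702 = 512 + 128 + 32 + 16 + 8 + 4 + 2 in binary powers of 2.
So 4^702 ≡ 157 · 16 · 530 · 44 · 157 · 256 · 16 ≡ 1 (mod 703).
Since the result is 1, base 4 gives no evidence that 703 is composite.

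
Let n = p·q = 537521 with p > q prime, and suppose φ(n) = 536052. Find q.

φ(n) = (p−1)(q−1) = n − (p+q) + 1, so p + q = 537521 − 536052 + 1 = 1470.
p and q are the roots of t² − 1470t + 537521 = 0.
Discriminant: 1470² − 4·537521 = 2160900 − 2150084 = 10816; √10816 = 104.
q = (1470 − 104)/2 = 683, p = (1470 + 104)/2 = 787.
Check: 683 · 787 = 537521.

683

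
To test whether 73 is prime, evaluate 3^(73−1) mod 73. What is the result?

1

3^1 ≡ 3 (mod 73)
3^2 ≡ 3^2 = 9 ≡ 9 (mod 73)
3^4 ≡ 9^2 = 81 ≡ 8 (mod 73)
3^8 ≡ 8^2 = 64 ≡ 64 (mod 73)
3^16 ≡ 64^2 = 4096 ≡ 8 (mod 73)
3^32 ≡ 8^2 = 64 ≡ 64 (mod 73)
3^64 ≡ 64^2 = 4096 ≡ 8 (mod 73)
72 = 64 + 8 in binary powers of 2.
So 3^72 ≡ 8 · 64 ≡ 1 (mod 73).
Since the result is 1, base 3 gives no evidence that 73 is composite.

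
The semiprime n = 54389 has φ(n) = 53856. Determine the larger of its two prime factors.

φ(n) = (p−1)(q−1) = n − (p+q) + 1, so p + q = 54389 − 53856 + 1 = 534.
p and q are the roots of t² − 534t + 54389 = 0.
Discriminant: 534² − 4·54389 = 285156 − 217556 = 67600; √67600 = 260.
q = (534 − 260)/2 = 137, p = (534 + 260)/2 = 397.
Check: 137 · 397 = 54389.

397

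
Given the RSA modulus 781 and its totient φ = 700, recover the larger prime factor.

φ(n) = (p−1)(q−1) = n − (p+q) + 1, so p + q = 781 − 700 + 1 = 82.
p and q are the roots of t² − 82t + 781 = 0.
Discriminant: 82² − 4·781 = 6724 − 3124 = 3600; √3600 = 60.
q = (82 − 60)/2 = 11, p = (82 + 60)/2 = 71.
Check: 11 · 71 = 781.

71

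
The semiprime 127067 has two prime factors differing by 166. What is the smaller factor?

283

Since p = q + 166, we have 127067 = q(q + 166), so q² + 166q − 127067 = 0.
Discriminant: 166² + 4·127067 = 27556 + 508268 = 535824; √535824 = 732.
q = (−166 + 732)/2 = 283, and p = q + 166 = 449.
Check: 283 · 449 = 127067.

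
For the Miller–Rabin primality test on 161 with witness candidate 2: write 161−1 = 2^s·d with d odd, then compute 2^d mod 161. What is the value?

161 − 1 = 160 = 2^5 · 5, so d = 5.
2^1 ≡ 2 (mod 161)
2^2 ≡ 2^2 = 4 ≡ 4 (mod 161)
2^4 ≡ 4^2 = 16 ≡ 16 (mod 161)
5 = 4 + 1 in binary powers of 2.
So 2^5 ≡ 16 · 2 ≡ 32 (mod 161).
Squaring chain: 32 → 58 → 144 → 128 → 123; never reaches −1, so base 2 is a Miller–Rabin witness that 161 is composite.

32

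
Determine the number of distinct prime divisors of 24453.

24453 = 3^2 · 2717
2717 = 11 · 247
247 = 13 · 19
24453 = 3^2 · 11 · 13 · 19, which has 4 distinct prime factors.

4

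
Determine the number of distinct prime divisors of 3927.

4

3927 = 3 · 1309
1309 = 7 · 187
187 = 11 · 17
3927 = 3 · 7 · 11 · 17, which has 4 distinct prime factors.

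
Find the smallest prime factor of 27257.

27257 is odd.
Digit sum 23, not divisible by 3.
Ends in 7: not divisible by 5.
7: 27257 = 7·3893 + 6
11: 27257 = 11·2477 + 10
13: 27257 = 13·2096 + 9
17: 27257 = 17·1603 + 6
19: 27257 = 19·1434 + 11
23: 27257 = 23·1185 + 2
29: 27257 = 29·939 + 26
31: 27257 = 31·879 + 8
37: 27257 = 37·736 + 25
41: 27257 = 41·664 + 33
43: 27257 = 43·633 + 38
47: 27257 = 47·579 + 44
53: 27257 = 53·514 + 15
59: 27257 = 59·461 + 58
61: 27257 = 61·446 + 51
67: 27257 = 67·406 + 55
71: 27257 = 71·383 + 64
73: 27257 = 73·373 + 28
79: 27257 = 79·345 + 2
83: 27257 = 83·328 + 33
89: 27257 = 89·306 + 23
97: 27257 = 97·281

97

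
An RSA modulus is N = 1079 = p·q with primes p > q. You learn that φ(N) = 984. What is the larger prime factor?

φ(n) = (p−1)(q−1) = n − (p+q) + 1, so p + q = 1079 − 984 + 1 = 96.
p and q are the roots of t² − 96t + 1079 = 0.
Discriminant: 96² − 4·1079 = 9216 − 4316 = 4900; √4900 = 70.
q = (96 − 70)/2 = 13, p = (96 + 70)/2 = 83.
Check: 13 · 83 = 1079.

83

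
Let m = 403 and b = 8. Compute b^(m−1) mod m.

64

8^1 ≡ 8 (mod 403)
8^2 ≡ 8^2 = 64 ≡ 64 (mod 403)
8^4 ≡ 64^2 = 4096 ≡ 66 (mod 403)
8^8 ≡ 66^2 = 4356 ≡ 326 (mod 403)
8^16 ≡ 326^2 = 106276 ≡ 287 (mod 403)
8^32 ≡ 287^2 = 82369 ≡ 157 (mod 403)
8^64 ≡ 157^2 = 24649 ≡ 66 (mod 403)
8^128 ≡ 66^2 = 4356 ≡ 326 (mod 403)
8^256 ≡ 326^2 = 106276 ≡ 287 (mod 403)
402 = 256 + 128 + 16 + 2 in binary powers of 2.
So 8^402 ≡ 287 · 326 · 287 · 64 ≡ 64 (mod 403).
Since 64 ≠ 1, base 8 is a Fermat witness: 403 is composite.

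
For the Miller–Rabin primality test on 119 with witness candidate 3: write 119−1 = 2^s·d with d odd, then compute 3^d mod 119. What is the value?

119 − 1 = 118 = 2^1 · 59, so d = 59.
3^1 ≡ 3 (mod 119)
3^2 ≡ 3^2 = 9 ≡ 9 (mod 119)
3^4 ≡ 9^2 = 81 ≡ 81 (mod 119)
3^8 ≡ 81^2 = 6561 ≡ 16 (mod 119)
3^16 ≡ 16^2 = 256 ≡ 18 (mod 119)
3^32 ≡ 18^2 = 324 ≡ 86 (mod 119)
59 = 32 + 16 + 8 + 2 + 1 in binary powers of 2.
So 3^59 ≡ 86 · 18 · 16 · 9 · 3 ≡ 75 (mod 119).
Squaring chain: 75; never reaches −1, so base 3 is a Miller–Rabin witness that 119 is composite.

75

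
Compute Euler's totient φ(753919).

724416

Factor: 753919 = 43 · 89 · 197.
φ(753919) = (43−1) · (89−1) · (197−1) = 42 · 88 · 196 = 724416.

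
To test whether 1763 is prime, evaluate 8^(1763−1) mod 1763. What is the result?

8^1 ≡ 8 (mod 1763)
8^2 ≡ 8^2 = 64 ≡ 64 (mod 1763)
8^4 ≡ 64^2 = 4096 ≡ 570 (mod 1763)
8^8 ≡ 570^2 = 324900 ≡ 508 (mod 1763)
8^16 ≡ 508^2 = 258064 ≡ 666 (mod 1763)
8^32 ≡ 666^2 = 443556 ≡ 1043 (mod 1763)
8^64 ≡ 1043^2 = 1087849 ≡ 78 (mod 1763)
8^128 ≡ 78^2 = 6084 ≡ 795 (mod 1763)
8^256 ≡ 795^2 = 632025 ≡ 871 (mod 1763)
8^512 ≡ 871^2 = 758641 ≡ 551 (mod 1763)
8^1024 ≡ 551^2 = 303601 ≡ 365 (mod 1763)
1762 = 1024 + 512 + 128 + 64 + 32 + 2 in binary powers of 2.
So 8^1762 ≡ 365 · 551 · 795 · 78 · 1043 · 64 ≡ 1417 (mod 1763).
Since 1417 ≠ 1, base 8 is a Fermat witness: 1763 is composite.

1417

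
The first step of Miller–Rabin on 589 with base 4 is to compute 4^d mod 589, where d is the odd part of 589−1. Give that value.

140

589 − 1 = 588 = 2^2 · 147, so d = 147.
4^1 ≡ 4 (mod 589)
4^2 ≡ 4^2 = 16 ≡ 16 (mod 589)
4^4 ≡ 16^2 = 256 ≡ 256 (mod 589)
4^8 ≡ 256^2 = 65536 ≡ 157 (mod 589)
4^16 ≡ 157^2 = 24649 ≡ 500 (mod 589)
4^32 ≡ 500^2 = 250000 ≡ 264 (mod 589)
4^64 ≡ 264^2 = 69696 ≡ 194 (mod 589)
4^128 ≡ 194^2 = 37636 ≡ 529 (mod 589)
147 = 128 + 16 + 2 + 1 in binary powers of 2.
So 4^147 ≡ 529 · 500 · 16 · 4 ≡ 140 (mod 589).
Squaring chain: 140 → 163; never reaches −1, so base 4 is a Miller–Rabin witness that 589 is composite.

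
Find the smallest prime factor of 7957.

7957 is odd.
Digit sum 28, not divisible by 3.
Ends in 7: not divisible by 5.
7: 7957 = 7·1136 + 5
11: 7957 = 11·723 + 4
13: 7957 = 13·612 + 1
17: 7957 = 17·468 + 1
19: 7957 = 19·418 + 15
23: 7957 = 23·345 + 22
29: 7957 = 29·274 + 11
31: 7957 = 31·256 + 21
37: 7957 = 37·215 + 2
41: 7957 = 41·194 + 3
43: 7957 = 43·185 + 2
47: 7957 = 47·169 + 14
53: 7957 = 53·150 + 7
59: 7957 = 59·134 + 51
61: 7957 = 61·130 + 27
67: 7957 = 67·118 + 51
71: 7957 = 71·112 + 5
73: 7957 = 73·109

73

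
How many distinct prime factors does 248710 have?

6

248710 = 2 · 124355
124355 = 5 · 24871
24871 = 7 · 3553
3553 = 11 · 323
323 = 17 · 19
248710 = 2 · 5 · 7 · 11 · 17 · 19, which has 6 distinct prime factors.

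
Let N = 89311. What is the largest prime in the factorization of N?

89311 = 31 · 2881
2881 = 43 · 67
67 is prime.
So 89311 = 31 · 43 · 67; the largest prime factor is 67.

67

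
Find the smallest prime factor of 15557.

47

15557 is odd.
Digit sum 23, not divisible by 3.
Ends in 7: not divisible by 5.
7: 15557 = 7·2222 + 3
11: 15557 = 11·1414 + 3
13: 15557 = 13·1196 + 9
17: 15557 = 17·915 + 2
19: 15557 = 19·818 + 15
23: 15557 = 23·676 + 9
29: 15557 = 29·536 + 13
31: 15557 = 31·501 + 26
37: 15557 = 37·420 + 17
41: 15557 = 41·379 + 18
43: 15557 = 43·361 + 34
47: 15557 = 47·331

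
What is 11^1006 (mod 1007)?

11^1 ≡ 11 (mod 1007)
11^2 ≡ 11^2 = 121 ≡ 121 (mod 1007)
11^4 ≡ 121^2 = 14641 ≡ 543 (mod 1007)
11^8 ≡ 543^2 = 294849 ≡ 805 (mod 1007)
11^16 ≡ 805^2 = 648025 ≡ 524 (mod 1007)
11^32 ≡ 524^2 = 274576 ≡ 672 (mod 1007)
11^64 ≡ 672^2 = 451584 ≡ 448 (mod 1007)
11^128 ≡ 448^2 = 200704 ≡ 311 (mod 1007)
11^256 ≡ 311^2 = 96721 ≡ 49 (mod 1007)
11^512 ≡ 49^2 = 2401 ≡ 387 (mod 1007)
1006 = 512 + 256 + 128 + 64 + 32 + 8 + 4 + 2 in binary powers of 2.
So 11^1006 ≡ 387 · 49 · 311 · 448 · 672 · 805 · 543 · 121 ≡ 334 (mod 1007).
Since 334 ≠ 1, base 11 is a Fermat witness: 1007 is composite.

334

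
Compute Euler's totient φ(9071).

8832

Factor: 9071 = 47 · 193.
φ(9071) = (47−1) · (193−1) = 46 · 192 = 8832.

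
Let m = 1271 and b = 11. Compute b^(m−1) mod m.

11^1 ≡ 11 (mod 1271)
11^2 ≡ 11^2 = 121 ≡ 121 (mod 1271)
11^4 ≡ 121^2 = 14641 ≡ 660 (mod 1271)
11^8 ≡ 660^2 = 435600 ≡ 918 (mod 1271)
11^16 ≡ 918^2 = 842724 ≡ 51 (mod 1271)
11^32 ≡ 51^2 = 2601 ≡ 59 (mod 1271)
11^64 ≡ 59^2 = 3481 ≡ 939 (mod 1271)
11^128 ≡ 939^2 = 881721 ≡ 918 (mod 1271)
11^256 ≡ 918^2 = 842724 ≡ 51 (mod 1271)
11^512 ≡ 51^2 = 2601 ≡ 59 (mod 1271)
11^1024 ≡ 59^2 = 3481 ≡ 939 (mod 1271)
1270 = 1024 + 128 + 64 + 32 + 16 + 4 + 2 in binary powers of 2.
So 11^1270 ≡ 939 · 918 · 939 · 59 · 51 · 660 · 121 ≡ 811 (mod 1271).
Since 811 ≠ 1, base 11 is a Fermat witness: 1271 is composite.

811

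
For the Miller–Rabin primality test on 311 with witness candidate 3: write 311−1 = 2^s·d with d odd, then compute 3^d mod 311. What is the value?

311 − 1 = 310 = 2^1 · 155, so d = 155.
3^1 ≡ 3 (mod 311)
3^2 ≡ 3^2 = 9 ≡ 9 (mod 311)
3^4 ≡ 9^2 = 81 ≡ 81 (mod 311)
3^8 ≡ 81^2 = 6561 ≡ 30 (mod 311)
3^16 ≡ 30^2 = 900 ≡ 278 (mod 311)
3^32 ≡ 278^2 = 77284 ≡ 156 (mod 311)
3^64 ≡ 156^2 = 24336 ≡ 78 (mod 311)
3^128 ≡ 78^2 = 6084 ≡ 175 (mod 311)
155 = 128 + 16 + 8 + 2 + 1 in binary powers of 2.
So 3^155 ≡ 175 · 278 · 30 · 9 · 3 ≡ 1 (mod 311).
Since 3^d ≡ 1 (mod 311), base 3 does not prove 311 composite.

1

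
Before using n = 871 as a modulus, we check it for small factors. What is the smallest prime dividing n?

13

871 is odd.
Digit sum 16, not divisible by 3.
Ends in 1: not divisible by 5.
7: 871 = 7·124 + 3
11: 871 = 11·79 + 2
13: 871 = 13·67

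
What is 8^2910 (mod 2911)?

2664

8^1 ≡ 8 (mod 2911)
8^2 ≡ 8^2 = 64 ≡ 64 (mod 2911)
8^4 ≡ 64^2 = 4096 ≡ 1185 (mod 2911)
8^8 ≡ 1185^2 = 1404225 ≡ 1123 (mod 2911)
8^16 ≡ 1123^2 = 1261129 ≡ 666 (mod 2911)
8^32 ≡ 666^2 = 443556 ≡ 1084 (mod 2911)
8^64 ≡ 1084^2 = 1175056 ≡ 1923 (mod 2911)
8^128 ≡ 1923^2 = 3697929 ≡ 959 (mod 2911)
8^256 ≡ 959^2 = 919681 ≡ 2716 (mod 2911)
8^512 ≡ 2716^2 = 7376656 ≡ 182 (mod 2911)
8^1024 ≡ 182^2 = 33124 ≡ 1103 (mod 2911)
8^2048 ≡ 1103^2 = 1216609 ≡ 2722 (mod 2911)
2910 = 2048 + 512 + 256 + 64 + 16 + 8 + 4 + 2 in binary powers of 2.
So 8^2910 ≡ 2722 · 182 · 2716 · 1923 · 666 · 1123 · 1185 · 64 ≡ 2664 (mod 2911).
Since 2664 ≠ 1, base 8 is a Fermat witness: 2911 is composite.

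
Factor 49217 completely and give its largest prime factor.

89

49217 = 7 · 7031
7031 = 79 · 89
89 is prime.
So 49217 = 7 · 79 · 89; the largest prime factor is 89.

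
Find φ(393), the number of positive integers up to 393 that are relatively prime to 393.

260

Factor: 393 = 3 · 131.
φ(393) = (3−1) · (131−1) = 2 · 130 = 260.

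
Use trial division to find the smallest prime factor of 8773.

8773 is odd.
Digit sum 25, not divisible by 3.
Ends in 3: not divisible by 5.
7: 8773 = 7·1253 + 2
11: 8773 = 11·797 + 6
13: 8773 = 13·674 + 11
17: 8773 = 17·516 + 1
19: 8773 = 19·461 + 14
23: 8773 = 23·381 + 10
29: 8773 = 29·302 + 15
31: 8773 = 31·283

31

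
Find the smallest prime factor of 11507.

37

11507 is odd.
Digit sum 14, not divisible by 3.
Ends in 7: not divisible by 5.
7: 11507 = 7·1643 + 6
11: 11507 = 11·1046 + 1
13: 11507 = 13·885 + 2
17: 11507 = 17·676 + 15
19: 11507 = 19·605 + 12
23: 11507 = 23·500 + 7
29: 11507 = 29·396 + 23
31: 11507 = 31·371 + 6
37: 11507 = 37·311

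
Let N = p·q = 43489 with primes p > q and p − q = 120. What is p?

277

Since p = q + 120, we have 43489 = q(q + 120), so q² + 120q − 43489 = 0.
Discriminant: 120² + 4·43489 = 14400 + 173956 = 188356; √188356 = 434.
q = (−120 + 434)/2 = 157, and p = q + 120 = 277.
Check: 157 · 277 = 43489.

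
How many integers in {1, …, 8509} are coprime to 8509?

Factor: 8509 = 67 · 127.
φ(8509) = (67−1) · (127−1) = 66 · 126 = 8316.

8316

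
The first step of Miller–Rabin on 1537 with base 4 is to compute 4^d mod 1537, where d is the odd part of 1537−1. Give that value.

1537 − 1 = 1536 = 2^9 · 3, so d = 3.
4^1 ≡ 4 (mod 1537)
4^2 ≡ 4^2 = 16 ≡ 16 (mod 1537)
3 = 2 + 1 in binary powers of 2.
So 4^3 ≡ 16 · 4 ≡ 64 (mod 1537).
Squaring chain: 64 → 1022 → 861 → 487 → 471 → 513 → 342 → 152 → 49; never reaches −1, so base 4 is a Miller–Rabin witness that 1537 is composite.

64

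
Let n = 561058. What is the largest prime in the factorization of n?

561058 = 2 · 280529
280529 = 53 · 5293
5293 = 67 · 79
79 is prime.
So 561058 = 2 · 53 · 67 · 79; the largest prime factor is 79.

79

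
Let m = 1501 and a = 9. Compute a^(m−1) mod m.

9^1 ≡ 9 (mod 1501)
9^2 ≡ 9^2 = 81 ≡ 81 (mod 1501)
9^4 ≡ 81^2 = 6561 ≡ 557 (mod 1501)
9^8 ≡ 557^2 = 310249 ≡ 1043 (mod 1501)
9^16 ≡ 1043^2 = 1087849 ≡ 1125 (mod 1501)
9^32 ≡ 1125^2 = 1265625 ≡ 282 (mod 1501)
9^64 ≡ 282^2 = 79524 ≡ 1472 (mod 1501)
9^128 ≡ 1472^2 = 2166784 ≡ 841 (mod 1501)
9^256 ≡ 841^2 = 707281 ≡ 310 (mod 1501)
9^512 ≡ 310^2 = 96100 ≡ 36 (mod 1501)
9^1024 ≡ 36^2 = 1296 ≡ 1296 (mod 1501)
1500 = 1024 + 256 + 128 + 64 + 16 + 8 + 4 in binary powers of 2.
So 9^1500 ≡ 1296 · 310 · 841 · 1472 · 1125 · 1043 · 557 ≡ 828 (mod 1501).
Since 828 ≠ 1, base 9 is a Fermat witness: 1501 is composite.

828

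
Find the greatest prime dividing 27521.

27521 = 13 · 2117
2117 = 29 · 73
73 is prime.
So 27521 = 13 · 29 · 73; the largest prime factor is 73.

73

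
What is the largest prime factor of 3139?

3139 = 43 · 73
73 is prime.
So 3139 = 43 · 73; the largest prime factor is 73.

73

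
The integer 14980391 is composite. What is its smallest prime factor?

89

14980391 is odd.
Digit sum 35, not divisible by 3.
Ends in 1: not divisible by 5.
7: 14980391 = 7·2140055 + 6
11: 14980391 = 11·1361853 + 8
13: 14980391 = 13·1152337 + 10
17: 14980391 = 17·881199 + 8
19: 14980391 = 19·788441 + 12
23: 14980391 = 23·651321 + 8
29: 14980391 = 29·516565 + 6
31: 14980391 = 31·483238 + 13
37: 14980391 = 37·404875 + 16
41: 14980391 = 41·365375 + 16
43: 14980391 = 43·348381 + 8
47: 14980391 = 47·318731 + 34
53: 14980391 = 53·282648 + 47
59: 14980391 = 59·253904 + 55
61: 14980391 = 61·245580 + 11
67: 14980391 = 67·223587 + 62
71: 14980391 = 71·210991 + 30
73: 14980391 = 73·205210 + 61
79: 14980391 = 79·189625 + 16
83: 14980391 = 83·180486 + 53
89: 14980391 = 89·168319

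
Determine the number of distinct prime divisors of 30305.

30305 = 5 · 6061
6061 = 11 · 551
551 = 19 · 29
30305 = 5 · 11 · 19 · 29, which has 4 distinct prime factors.

4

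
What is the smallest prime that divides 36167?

36167 is odd.
Digit sum 23, not divisible by 3.
Ends in 7: not divisible by 5.
7: 36167 = 7·5166 + 5
11: 36167 = 11·3287 + 10
13: 36167 = 13·2782 + 1
17: 36167 = 17·2127 + 8
19: 36167 = 19·1903 + 10
23: 36167 = 23·1572 + 11
29: 36167 = 29·1247 + 4
31: 36167 = 31·1166 + 21
37: 36167 = 37·977 + 18
41: 36167 = 41·882 + 5
43: 36167 = 43·841 + 4
47: 36167 = 47·769 + 24
53: 36167 = 53·682 + 21
59: 36167 = 59·613

59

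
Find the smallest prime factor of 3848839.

3848839 is odd.
Digit sum 43, not divisible by 3.
Ends in 9: not divisible by 5.
7: 3848839 = 7·549834 + 1
11: 3848839 = 11·349894 + 5
13: 3848839 = 13·296064 + 7
17: 3848839 = 17·226402 + 5
19: 3848839 = 19·202570 + 9
23: 3848839 = 23·167340 + 19
29: 3848839 = 29·132718 + 17
31: 3848839 = 31·124156 + 3
37: 3848839 = 37·104022 + 25
41: 3848839 = 41·93874 + 5
43: 3848839 = 43·89507 + 38
47: 3848839 = 47·81890 + 9
53: 3848839 = 53·72619 + 32
59: 3848839 = 59·65234 + 33
61: 3848839 = 61·63095 + 44
67: 3848839 = 67·57445 + 24
71: 3848839 = 71·54209

71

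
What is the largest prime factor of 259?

37

259 = 7 · 37
37 is prime.
So 259 = 7 · 37; the largest prime factor is 37.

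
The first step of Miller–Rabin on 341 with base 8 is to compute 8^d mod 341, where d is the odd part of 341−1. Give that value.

341 − 1 = 340 = 2^2 · 85, so d = 85.
8^1 ≡ 8 (mod 341)
8^2 ≡ 8^2 = 64 ≡ 64 (mod 341)
8^4 ≡ 64^2 = 4096 ≡ 4 (mod 341)
8^8 ≡ 4^2 = 16 ≡ 16 (mod 341)
8^16 ≡ 16^2 = 256 ≡ 256 (mod 341)
8^32 ≡ 256^2 = 65536 ≡ 64 (mod 341)
8^64 ≡ 64^2 = 4096 ≡ 4 (mod 341)
85 = 64 + 16 + 4 + 1 in binary powers of 2.
So 8^85 ≡ 4 · 256 · 4 · 8 ≡ 32 (mod 341).
Squaring chain: 32 → 1; never reaches −1, so base 8 is a Miller–Rabin witness that 341 is composite.

32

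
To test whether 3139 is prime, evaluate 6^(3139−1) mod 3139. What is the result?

6^1 ≡ 6 (mod 3139)
6^2 ≡ 6^2 = 36 ≡ 36 (mod 3139)
6^4 ≡ 36^2 = 1296 ≡ 1296 (mod 3139)
6^8 ≡ 1296^2 = 1679616 ≡ 251 (mod 3139)
6^16 ≡ 251^2 = 63001 ≡ 221 (mod 3139)
6^32 ≡ 221^2 = 48841 ≡ 1756 (mod 3139)
6^64 ≡ 1756^2 = 3083536 ≡ 1038 (mod 3139)
6^128 ≡ 1038^2 = 1077444 ≡ 767 (mod 3139)
6^256 ≡ 767^2 = 588289 ≡ 1296 (mod 3139)
6^512 ≡ 1296^2 = 1679616 ≡ 251 (mod 3139)
6^1024 ≡ 251^2 = 63001 ≡ 221 (mod 3139)
6^2048 ≡ 221^2 = 48841 ≡ 1756 (mod 3139)
3138 = 2048 + 1024 + 64 + 2 in binary powers of 2.
So 6^3138 ≡ 1756 · 221 · 1038 · 36 ≡ 2710 (mod 3139).
Since 2710 ≠ 1, base 6 is a Fermat witness: 3139 is composite.

2710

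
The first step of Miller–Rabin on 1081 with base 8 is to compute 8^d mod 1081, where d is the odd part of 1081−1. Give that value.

75

1081 − 1 = 1080 = 2^3 · 135, so d = 135.
8^1 ≡ 8 (mod 1081)
8^2 ≡ 8^2 = 64 ≡ 64 (mod 1081)
8^4 ≡ 64^2 = 4096 ≡ 853 (mod 1081)
8^8 ≡ 853^2 = 727609 ≡ 96 (mod 1081)
8^16 ≡ 96^2 = 9216 ≡ 568 (mod 1081)
8^32 ≡ 568^2 = 322624 ≡ 486 (mod 1081)
8^64 ≡ 486^2 = 236196 ≡ 538 (mod 1081)
8^128 ≡ 538^2 = 289444 ≡ 817 (mod 1081)
135 = 128 + 4 + 2 + 1 in binary powers of 2.
So 8^135 ≡ 817 · 853 · 64 · 8 ≡ 75 (mod 1081).
Squaring chain: 75 → 220 → 836; never reaches −1, so base 8 is a Miller–Rabin witness that 1081 is composite.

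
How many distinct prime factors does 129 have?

2

129 = 3 · 43
129 = 3 · 43, which has 2 distinct prime factors.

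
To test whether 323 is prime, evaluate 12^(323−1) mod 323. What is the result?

178

12^1 ≡ 12 (mod 323)
12^2 ≡ 12^2 = 144 ≡ 144 (mod 323)
12^4 ≡ 144^2 = 20736 ≡ 64 (mod 323)
12^8 ≡ 64^2 = 4096 ≡ 220 (mod 323)
12^16 ≡ 220^2 = 48400 ≡ 273 (mod 323)
12^32 ≡ 273^2 = 74529 ≡ 239 (mod 323)
12^64 ≡ 239^2 = 57121 ≡ 273 (mod 323)
12^128 ≡ 273^2 = 74529 ≡ 239 (mod 323)
12^256 ≡ 239^2 = 57121 ≡ 273 (mod 323)
322 = 256 + 64 + 2 in binary powers of 2.
So 12^322 ≡ 273 · 273 · 144 ≡ 178 (mod 323).
Since 178 ≠ 1, base 12 is a Fermat witness: 323 is composite.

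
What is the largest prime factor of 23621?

23621 = 13 · 1817
1817 = 23 · 79
79 is prime.
So 23621 = 13 · 23 · 79; the largest prime factor is 79.

79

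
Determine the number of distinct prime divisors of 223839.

223839 = 3^2 · 24871
24871 = 7 · 3553
3553 = 11 · 323
323 = 17 · 19
223839 = 3^2 · 7 · 11 · 17 · 19, which has 5 distinct prime factors.

5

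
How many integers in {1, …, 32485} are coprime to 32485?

25344

Factor: 32485 = 5 · 73 · 89.
φ(32485) = (5−1) · (73−1) · (89−1) = 4 · 72 · 88 = 25344.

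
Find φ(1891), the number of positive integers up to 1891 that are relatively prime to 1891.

1800

Factor: 1891 = 31 · 61.
φ(1891) = (31−1) · (61−1) = 30 · 60 = 1800.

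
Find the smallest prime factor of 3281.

3281 is odd.
Digit sum 14, not divisible by 3.
Ends in 1: not divisible by 5.
7: 3281 = 7·468 + 5
11: 3281 = 11·298 + 3
13: 3281 = 13·252 + 5
17: 3281 = 17·193

17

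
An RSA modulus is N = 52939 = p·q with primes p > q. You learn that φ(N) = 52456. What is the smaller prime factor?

167

φ(n) = (p−1)(q−1) = n − (p+q) + 1, so p + q = 52939 − 52456 + 1 = 484.
p and q are the roots of t² − 484t + 52939 = 0.
Discriminant: 484² − 4·52939 = 234256 − 211756 = 22500; √22500 = 150.
q = (484 − 150)/2 = 167, p = (484 + 150)/2 = 317.
Check: 167 · 317 = 52939.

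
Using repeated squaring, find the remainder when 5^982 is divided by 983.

5^1 ≡ 5 (mod 983)
5^2 ≡ 5^2 = 25 ≡ 25 (mod 983)
5^4 ≡ 25^2 = 625 ≡ 625 (mod 983)
5^8 ≡ 625^2 = 390625 ≡ 374 (mod 983)
5^16 ≡ 374^2 = 139876 ≡ 290 (mod 983)
5^32 ≡ 290^2 = 84100 ≡ 545 (mod 983)
5^64 ≡ 545^2 = 297025 ≡ 159 (mod 983)
5^128 ≡ 159^2 = 25281 ≡ 706 (mod 983)
5^256 ≡ 706^2 = 498436 ≡ 55 (mod 983)
5^512 ≡ 55^2 = 3025 ≡ 76 (mod 983)
982 = 512 + 256 + 128 + 64 + 16 + 4 + 2 in binary powers of 2.
So 5^982 ≡ 76 · 55 · 706 · 159 · 290 · 625 · 25 ≡ 1 (mod 983).
Since the result is 1, base 5 gives no evidence that 983 is composite.

1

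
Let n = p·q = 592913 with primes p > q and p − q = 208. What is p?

881

Since p = q + 208, we have 592913 = q(q + 208), so q² + 208q − 592913 = 0.
Discriminant: 208² + 4·592913 = 43264 + 2371652 = 2414916; √2414916 = 1554.
q = (−208 + 1554)/2 = 673, and p = q + 208 = 881.
Check: 673 · 881 = 592913.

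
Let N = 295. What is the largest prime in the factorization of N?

295 = 5 · 59
59 is prime.
So 295 = 5 · 59; the largest prime factor is 59.

59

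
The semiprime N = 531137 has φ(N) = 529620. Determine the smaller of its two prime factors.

547

φ(n) = (p−1)(q−1) = n − (p+q) + 1, so p + q = 531137 − 529620 + 1 = 1518.
p and q are the roots of t² − 1518t + 531137 = 0.
Discriminant: 1518² − 4·531137 = 2304324 − 2124548 = 179776; √179776 = 424.
q = (1518 − 424)/2 = 547, p = (1518 + 424)/2 = 971.
Check: 547 · 971 = 531137.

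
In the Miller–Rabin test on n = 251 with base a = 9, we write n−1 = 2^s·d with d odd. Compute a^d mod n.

251 − 1 = 250 = 2^1 · 125, so d = 125.
9^1 ≡ 9 (mod 251)
9^2 ≡ 9^2 = 81 ≡ 81 (mod 251)
9^4 ≡ 81^2 = 6561 ≡ 35 (mod 251)
9^8 ≡ 35^2 = 1225 ≡ 221 (mod 251)
9^16 ≡ 221^2 = 48841 ≡ 147 (mod 251)
9^32 ≡ 147^2 = 21609 ≡ 23 (mod 251)
9^64 ≡ 23^2 = 529 ≡ 27 (mod 251)
125 = 64 + 32 + 16 + 8 + 4 + 1 in binary powers of 2.
So 9^125 ≡ 27 · 23 · 147 · 221 · 35 · 9 ≡ 1 (mod 251).
Since 9^d ≡ 1 (mod 251), base 9 does not prove 251 composite.

1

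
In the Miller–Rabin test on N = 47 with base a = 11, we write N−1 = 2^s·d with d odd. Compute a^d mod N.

47 − 1 = 46 = 2^1 · 23, so d = 23.
11^1 ≡ 11 (mod 47)
11^2 ≡ 11^2 = 121 ≡ 27 (mod 47)
11^4 ≡ 27^2 = 729 ≡ 24 (mod 47)
11^8 ≡ 24^2 = 576 ≡ 12 (mod 47)
11^16 ≡ 12^2 = 144 ≡ 3 (mod 47)
23 = 16 + 4 + 2 + 1 in binary powers of 2.
So 11^23 ≡ 3 · 24 · 27 · 11 ≡ 46 (mod 47).
Since 11^d ≡ 46 (mod 47), base 11 does not prove 47 composite.

46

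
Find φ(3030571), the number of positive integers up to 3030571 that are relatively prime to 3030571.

2965248

Factor: 3030571 = 97 · 157 · 199.
φ(3030571) = (97−1) · (157−1) · (199−1) = 96 · 156 · 198 = 2965248.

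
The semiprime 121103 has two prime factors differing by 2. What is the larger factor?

349

Since p = q + 2, we have 121103 = q(q + 2), so q² + 2q − 121103 = 0.
Discriminant: 2² + 4·121103 = 4 + 484412 = 484416; √484416 = 696.
q = (−2 + 696)/2 = 347, and p = q + 2 = 349.
Check: 347 · 349 = 121103.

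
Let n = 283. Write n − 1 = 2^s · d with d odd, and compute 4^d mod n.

1

283 − 1 = 282 = 2^1 · 141, so d = 141.
4^1 ≡ 4 (mod 283)
4^2 ≡ 4^2 = 16 ≡ 16 (mod 283)
4^4 ≡ 16^2 = 256 ≡ 256 (mod 283)
4^8 ≡ 256^2 = 65536 ≡ 163 (mod 283)
4^16 ≡ 163^2 = 26569 ≡ 250 (mod 283)
4^32 ≡ 250^2 = 62500 ≡ 240 (mod 283)
4^64 ≡ 240^2 = 57600 ≡ 151 (mod 283)
4^128 ≡ 151^2 = 22801 ≡ 161 (mod 283)
141 = 128 + 8 + 4 + 1 in binary powers of 2.
So 4^141 ≡ 161 · 163 · 256 · 4 ≡ 1 (mod 283).
Since 4^d ≡ 1 (mod 283), base 4 does not prove 283 composite.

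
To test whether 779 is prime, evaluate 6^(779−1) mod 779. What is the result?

6^1 ≡ 6 (mod 779)
6^2 ≡ 6^2 = 36 ≡ 36 (mod 779)
6^4 ≡ 36^2 = 1296 ≡ 517 (mod 779)
6^8 ≡ 517^2 = 267289 ≡ 92 (mod 779)
6^16 ≡ 92^2 = 8464 ≡ 674 (mod 779)
6^32 ≡ 674^2 = 454276 ≡ 119 (mod 779)
6^64 ≡ 119^2 = 14161 ≡ 139 (mod 779)
6^128 ≡ 139^2 = 19321 ≡ 625 (mod 779)
6^256 ≡ 625^2 = 390625 ≡ 346 (mod 779)
6^512 ≡ 346^2 = 119716 ≡ 529 (mod 779)
778 = 512 + 256 + 8 + 2 in binary powers of 2.
So 6^778 ≡ 529 · 346 · 92 · 36 ≡ 156 (mod 779).
Since 156 ≠ 1, base 6 is a Fermat witness: 779 is composite.

156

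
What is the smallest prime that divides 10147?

73

10147 is odd.
Digit sum 13, not divisible by 3.
Ends in 7: not divisible by 5.
7: 10147 = 7·1449 + 4
11: 10147 = 11·922 + 5
13: 10147 = 13·780 + 7
17: 10147 = 17·596 + 15
19: 10147 = 19·534 + 1
23: 10147 = 23·441 + 4
29: 10147 = 29·349 + 26
31: 10147 = 31·327 + 10
37: 10147 = 37·274 + 9
41: 10147 = 41·247 + 20
43: 10147 = 43·235 + 42
47: 10147 = 47·215 + 42
53: 10147 = 53·191 + 24
59: 10147 = 59·171 + 58
61: 10147 = 61·166 + 21
67: 10147 = 67·151 + 30
71: 10147 = 71·142 + 65
73: 10147 = 73·139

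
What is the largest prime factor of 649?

649 = 11 · 59
59 is prime.
So 649 = 11 · 59; the largest prime factor is 59.

59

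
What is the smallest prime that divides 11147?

71

11147 is odd.
Digit sum 14, not divisible by 3.
Ends in 7: not divisible by 5.
7: 11147 = 7·1592 + 3
11: 11147 = 11·1013 + 4
13: 11147 = 13·857 + 6
17: 11147 = 17·655 + 12
19: 11147 = 19·586 + 13
23: 11147 = 23·484 + 15
29: 11147 = 29·384 + 11
31: 11147 = 31·359 + 18
37: 11147 = 37·301 + 10
41: 11147 = 41·271 + 36
43: 11147 = 43·259 + 10
47: 11147 = 47·237 + 8
53: 11147 = 53·210 + 17
59: 11147 = 59·188 + 55
61: 11147 = 61·182 + 45
67: 11147 = 67·166 + 25
71: 11147 = 71·157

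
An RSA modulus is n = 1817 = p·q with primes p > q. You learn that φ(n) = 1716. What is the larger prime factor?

φ(n) = (p−1)(q−1) = n − (p+q) + 1, so p + q = 1817 − 1716 + 1 = 102.
p and q are the roots of t² − 102t + 1817 = 0.
Discriminant: 102² − 4·1817 = 10404 − 7268 = 3136; √3136 = 56.
q = (102 − 56)/2 = 23, p = (102 + 56)/2 = 79.
Check: 23 · 79 = 1817.

79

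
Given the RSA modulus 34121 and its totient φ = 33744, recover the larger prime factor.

φ(n) = (p−1)(q−1) = n − (p+q) + 1, so p + q = 34121 − 33744 + 1 = 378.
p and q are the roots of t² − 378t + 34121 = 0.
Discriminant: 378² − 4·34121 = 142884 − 136484 = 6400; √6400 = 80.
q = (378 − 80)/2 = 149, p = (378 + 80)/2 = 229.
Check: 149 · 229 = 34121.

229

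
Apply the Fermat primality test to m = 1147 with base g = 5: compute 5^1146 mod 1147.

249

5^1 ≡ 5 (mod 1147)
5^2 ≡ 5^2 = 25 ≡ 25 (mod 1147)
5^4 ≡ 25^2 = 625 ≡ 625 (mod 1147)
5^8 ≡ 625^2 = 390625 ≡ 645 (mod 1147)
5^16 ≡ 645^2 = 416025 ≡ 811 (mod 1147)
5^32 ≡ 811^2 = 657721 ≡ 490 (mod 1147)
5^64 ≡ 490^2 = 240100 ≡ 377 (mod 1147)
5^128 ≡ 377^2 = 142129 ≡ 1048 (mod 1147)
5^256 ≡ 1048^2 = 1098304 ≡ 625 (mod 1147)
5^512 ≡ 625^2 = 390625 ≡ 645 (mod 1147)
5^1024 ≡ 645^2 = 416025 ≡ 811 (mod 1147)
1146 = 1024 + 64 + 32 + 16 + 8 + 2 in binary powers of 2.
So 5^1146 ≡ 811 · 377 · 490 · 811 · 645 · 25 ≡ 249 (mod 1147).
Since 249 ≠ 1, base 5 is a Fermat witness: 1147 is composite.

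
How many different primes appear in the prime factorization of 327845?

5

327845 = 5 · 65569
65569 = 7 · 9367
9367 = 17 · 551
551 = 19 · 29
327845 = 5 · 7 · 17 · 19 · 29, which has 5 distinct prime factors.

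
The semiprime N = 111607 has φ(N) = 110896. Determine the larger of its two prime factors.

φ(n) = (p−1)(q−1) = n − (p+q) + 1, so p + q = 111607 − 110896 + 1 = 712.
p and q are the roots of t² − 712t + 111607 = 0.
Discriminant: 712² − 4·111607 = 506944 − 446428 = 60516; √60516 = 246.
q = (712 − 246)/2 = 233, p = (712 + 246)/2 = 479.
Check: 233 · 479 = 111607.

479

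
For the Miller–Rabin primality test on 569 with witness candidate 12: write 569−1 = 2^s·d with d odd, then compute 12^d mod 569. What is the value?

569 − 1 = 568 = 2^3 · 71, so d = 71.
12^1 ≡ 12 (mod 569)
12^2 ≡ 12^2 = 144 ≡ 144 (mod 569)
12^4 ≡ 144^2 = 20736 ≡ 252 (mod 569)
12^8 ≡ 252^2 = 63504 ≡ 345 (mod 569)
12^16 ≡ 345^2 = 119025 ≡ 104 (mod 569)
12^32 ≡ 104^2 = 10816 ≡ 5 (mod 569)
12^64 ≡ 5^2 = 25 ≡ 25 (mod 569)
71 = 64 + 4 + 2 + 1 in binary powers of 2.
So 12^71 ≡ 25 · 252 · 144 · 12 ≡ 292 (mod 569).
Squaring chain: 292 → 483 → 568; reaches −1, so base 12 does not prove 569 composite.

292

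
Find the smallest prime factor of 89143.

97

89143 is odd.
Digit sum 25, not divisible by 3.
Ends in 3: not divisible by 5.
7: 89143 = 7·12734 + 5
11: 89143 = 11·8103 + 10
13: 89143 = 13·6857 + 2
17: 89143 = 17·5243 + 12
19: 89143 = 19·4691 + 14
23: 89143 = 23·3875 + 18
29: 89143 = 29·3073 + 26
31: 89143 = 31·2875 + 18
37: 89143 = 37·2409 + 10
41: 89143 = 41·2174 + 9
43: 89143 = 43·2073 + 4
47: 89143 = 47·1896 + 31
53: 89143 = 53·1681 + 50
59: 89143 = 59·1510 + 53
61: 89143 = 61·1461 + 22
67: 89143 = 67·1330 + 33
71: 89143 = 71·1255 + 38
73: 89143 = 73·1221 + 10
79: 89143 = 79·1128 + 31
83: 89143 = 83·1074 + 1
89: 89143 = 89·1001 + 54
97: 89143 = 97·919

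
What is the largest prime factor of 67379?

67379 = 13 · 5183
5183 = 71 · 73
73 is prime.
So 67379 = 13 · 71 · 73; the largest prime factor is 73.

73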